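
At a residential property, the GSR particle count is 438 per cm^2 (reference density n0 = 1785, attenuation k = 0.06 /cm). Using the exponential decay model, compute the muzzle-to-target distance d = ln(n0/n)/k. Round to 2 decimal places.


GSR distance calculation:
n0/n = 1785 / 438 = 4.075342
ln(n0/n) = 1.404955
d = 1.404955 / 0.06 = 23.42 cm

23.42


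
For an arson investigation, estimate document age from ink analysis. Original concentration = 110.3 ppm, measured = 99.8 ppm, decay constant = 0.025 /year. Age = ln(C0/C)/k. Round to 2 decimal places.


Document age estimation:
C0/C = 110.3 / 99.8 = 1.10521
ln(C0/C) = 0.100035
t = 0.100035 / 0.025 = 4.00 years

4.00


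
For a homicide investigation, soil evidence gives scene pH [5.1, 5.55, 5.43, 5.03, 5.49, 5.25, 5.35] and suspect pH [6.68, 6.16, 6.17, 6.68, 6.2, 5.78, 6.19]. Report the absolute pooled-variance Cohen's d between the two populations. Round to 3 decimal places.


Pooled-variance Cohen's d for soil pH comparison:
Scene mean = 37.2 / 7 = 5.314286
Suspect mean = 43.86 / 7 = 6.265714
Scene sample variance s_s^2 = 0.038662
Suspect sample variance s_c^2 = 0.101595
Pooled variance = ((n_s-1)*s_s^2 + (n_c-1)*s_c^2) / (n_s + n_c - 2) = 0.070129
Pooled SD = sqrt(0.070129) = 0.264819
Mean difference = -0.951429
|d| = |-0.951429| / 0.264819 = 3.593

3.593


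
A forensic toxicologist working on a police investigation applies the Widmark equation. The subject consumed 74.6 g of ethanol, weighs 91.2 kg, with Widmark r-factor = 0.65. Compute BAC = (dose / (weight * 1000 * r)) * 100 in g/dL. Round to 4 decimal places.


Applying the Widmark formula:
BAC = (dose_g / (body_wt * 1000 * r)) * 100
Denominator = 91.2 * 1000 * 0.65 = 59280
BAC = (74.6 / 59280) * 100
BAC = 0.1258 g/dL

0.1258


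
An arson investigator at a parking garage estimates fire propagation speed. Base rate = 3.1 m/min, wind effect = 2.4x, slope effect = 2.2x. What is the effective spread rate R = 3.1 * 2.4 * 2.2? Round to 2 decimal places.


Fire spread rate calculation:
R = R0 * wind_factor * slope_factor
= 3.1 * 2.4 * 2.2
= 7.44 * 2.2
= 16.37 m/min

16.37


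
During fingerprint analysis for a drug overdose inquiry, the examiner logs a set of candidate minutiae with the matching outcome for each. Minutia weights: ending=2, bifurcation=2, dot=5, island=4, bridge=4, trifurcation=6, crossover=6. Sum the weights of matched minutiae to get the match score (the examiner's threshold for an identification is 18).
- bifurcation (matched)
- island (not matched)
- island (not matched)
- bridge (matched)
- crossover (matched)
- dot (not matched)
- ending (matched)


Weighted minutiae match score:
  bifurcation: matched, +2 (running total 2)
  island: not matched, +0
  island: not matched, +0
  bridge: matched, +4 (running total 6)
  crossover: matched, +6 (running total 12)
  dot: not matched, +0
  ending: matched, +2 (running total 14)
Total score = 14
Threshold = 18; verdict = inconclusive

14


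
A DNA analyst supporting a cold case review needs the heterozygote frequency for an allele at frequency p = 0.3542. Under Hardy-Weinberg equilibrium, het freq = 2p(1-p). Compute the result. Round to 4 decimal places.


Hardy-Weinberg heterozygote frequency:
q = 1 - p = 1 - 0.3542 = 0.6458
2pq = 2 * 0.3542 * 0.6458 = 0.4575

0.4575


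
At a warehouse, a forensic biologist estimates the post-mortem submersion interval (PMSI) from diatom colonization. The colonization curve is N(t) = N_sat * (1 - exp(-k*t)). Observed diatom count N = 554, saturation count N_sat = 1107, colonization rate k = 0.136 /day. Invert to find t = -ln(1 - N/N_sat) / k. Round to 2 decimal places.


PMSI from diatom colonization curve:
N / N_sat = 554 / 1107 = 0.500452
1 - N/N_sat = 0.499548
ln(1 - N/N_sat) = -0.694052
t = -ln(1 - N/N_sat) / k = -(-0.694052) / 0.136 = 5.10 days

5.10


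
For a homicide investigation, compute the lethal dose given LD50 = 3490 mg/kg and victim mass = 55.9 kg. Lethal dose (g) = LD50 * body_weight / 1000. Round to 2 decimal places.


Lethal dose calculation:
Lethal dose = LD50 * body_weight / 1000
= 3490 * 55.9 / 1000
= 195091 / 1000
= 195.09 g

195.09


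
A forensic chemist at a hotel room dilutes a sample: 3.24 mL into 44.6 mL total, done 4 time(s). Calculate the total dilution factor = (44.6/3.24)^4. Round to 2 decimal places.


Dilution factor calculation:
Single dilution = V_total / V_sample = 44.6 / 3.24 ≈ 13.765432
Number of dilutions = 4
Total DF = (44.6 / 3.24)^4 (full precision, rounded at the end) = 35905.37

35905.37


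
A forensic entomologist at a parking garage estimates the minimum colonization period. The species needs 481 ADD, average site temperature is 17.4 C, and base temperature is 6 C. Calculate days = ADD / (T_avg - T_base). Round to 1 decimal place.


Insect development time:
Effective temperature = avg_temp - T_base = 17.4 - 6 = 11.4 C
Days = ADD / effective_temp = 481 / 11.4 = 42.2 days

42.2


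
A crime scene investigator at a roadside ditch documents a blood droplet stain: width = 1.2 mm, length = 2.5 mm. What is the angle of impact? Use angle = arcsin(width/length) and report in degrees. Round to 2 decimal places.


Blood spatter impact angle calculation:
width / length = 1.2 / 2.5 = 0.48
angle = arcsin(0.48)
angle = 28.69 degrees

28.69


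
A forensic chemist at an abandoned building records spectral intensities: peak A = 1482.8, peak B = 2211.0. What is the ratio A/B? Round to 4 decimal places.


Spectral peak ratio:
Peak A = 1482.8 counts
Peak B = 2211.0 counts
Ratio = 1482.8 / 2211.0 = 0.6706

0.6706


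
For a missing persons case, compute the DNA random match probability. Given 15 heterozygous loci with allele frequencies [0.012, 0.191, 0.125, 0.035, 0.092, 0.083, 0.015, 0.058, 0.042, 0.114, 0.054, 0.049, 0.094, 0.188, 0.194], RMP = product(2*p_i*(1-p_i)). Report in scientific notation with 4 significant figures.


Computing RMP for 15 loci:
Locus 1: 2 * 0.012 * 0.988 = 0.023712
Locus 2: 2 * 0.191 * 0.809 = 0.309038
Locus 3: 2 * 0.125 * 0.875 = 0.21875
Locus 4: 2 * 0.035 * 0.965 = 0.06755
Locus 5: 2 * 0.092 * 0.908 = 0.167072
Locus 6: 2 * 0.083 * 0.917 = 0.152222
Locus 7: 2 * 0.015 * 0.985 = 0.02955
Locus 8: 2 * 0.058 * 0.942 = 0.109272
Locus 9: 2 * 0.042 * 0.958 = 0.080472
Locus 10: 2 * 0.114 * 0.886 = 0.202008
Locus 11: 2 * 0.054 * 0.946 = 0.102168
Locus 12: 2 * 0.049 * 0.951 = 0.093198
Locus 13: 2 * 0.094 * 0.906 = 0.170328
Locus 14: 2 * 0.188 * 0.812 = 0.305312
Locus 15: 2 * 0.194 * 0.806 = 0.312728
RMP = 2.238e-14

2.238e-14


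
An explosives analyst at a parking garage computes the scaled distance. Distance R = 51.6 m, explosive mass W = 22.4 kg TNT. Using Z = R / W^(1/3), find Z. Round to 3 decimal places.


Scaled distance calculation:
W^(1/3) = 22.4^(1/3) = 2.818919
Z = R / W^(1/3) = 51.6 / 2.818919
Z = 18.305 m/kg^(1/3)

18.305


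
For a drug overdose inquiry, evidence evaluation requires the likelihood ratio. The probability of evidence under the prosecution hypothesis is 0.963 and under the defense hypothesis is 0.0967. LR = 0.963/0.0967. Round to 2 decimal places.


Likelihood ratio calculation:
LR = P(E|Hp) / P(E|Hd)
LR = 0.963 / 0.0967
LR = 9.96

9.96


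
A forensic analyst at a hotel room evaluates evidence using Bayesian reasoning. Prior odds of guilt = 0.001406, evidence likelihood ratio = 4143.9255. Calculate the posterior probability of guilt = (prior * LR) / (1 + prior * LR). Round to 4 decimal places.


Bayesian evidence evaluation:
Posterior odds = prior_odds * LR = 0.001406 * 4143.9255 = 5.826359
Posterior probability = posterior_odds / (1 + posterior_odds)
= 5.826359 / (1 + 5.826359)
= 5.826359 / 6.826359
= 0.8535

0.8535


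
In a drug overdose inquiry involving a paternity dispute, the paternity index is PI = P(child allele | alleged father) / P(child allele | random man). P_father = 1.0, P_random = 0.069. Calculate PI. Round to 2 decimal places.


Paternity Index calculation:
PI = P(allele|father) / P(allele|random)
PI = 1.0 / 0.069
PI = 14.49

14.49


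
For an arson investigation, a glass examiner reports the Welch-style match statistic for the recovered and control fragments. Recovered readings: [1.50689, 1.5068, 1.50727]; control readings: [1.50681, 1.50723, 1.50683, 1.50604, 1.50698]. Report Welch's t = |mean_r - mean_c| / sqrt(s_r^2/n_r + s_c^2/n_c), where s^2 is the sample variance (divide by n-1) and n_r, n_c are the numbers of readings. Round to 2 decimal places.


Welch's t-criterion for glass RI comparison:
Recovered mean = sum / n_r = 4.52096 / 3 = 1.5069867
Control mean = sum / n_c = 7.53389 / 5 = 1.506778
Recovered sample variance s_r^2 = 6.22333e-08
Control sample variance s_c^2 = 1.9837e-07
Welch SE (unpooled) = sqrt(s_r^2/n_r + s_c^2/n_c) = sqrt(2.07444e-08 + 3.9674e-08) = sqrt(6.04184e-08) = 0.000245802
|mean_r - mean_c| = 0.000208667
t = 0.000208667 / 0.000245802 = 0.85

0.85


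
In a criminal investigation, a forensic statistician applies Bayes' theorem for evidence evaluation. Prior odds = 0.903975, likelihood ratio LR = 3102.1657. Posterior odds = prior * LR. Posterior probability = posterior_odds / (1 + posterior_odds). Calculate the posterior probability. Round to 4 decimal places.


Bayesian evidence evaluation:
Posterior odds = prior_odds * LR = 0.903975 * 3102.1657 = 2804.28
Posterior probability = posterior_odds / (1 + posterior_odds)
= 2804.28 / (1 + 2804.28)
= 2804.28 / 2805.28
= 0.9996

0.9996


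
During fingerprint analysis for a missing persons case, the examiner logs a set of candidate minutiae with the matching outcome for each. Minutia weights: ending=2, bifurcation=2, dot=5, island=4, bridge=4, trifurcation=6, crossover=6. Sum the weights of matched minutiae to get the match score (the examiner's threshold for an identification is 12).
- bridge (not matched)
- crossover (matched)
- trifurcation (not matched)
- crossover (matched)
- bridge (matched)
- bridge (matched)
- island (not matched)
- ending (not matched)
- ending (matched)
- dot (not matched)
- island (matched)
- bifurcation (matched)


Weighted minutiae match score:
  bridge: not matched, +0
  crossover: matched, +6 (running total 6)
  trifurcation: not matched, +0
  crossover: matched, +6 (running total 12)
  bridge: matched, +4 (running total 16)
  bridge: matched, +4 (running total 20)
  island: not matched, +0
  ending: not matched, +0
  ending: matched, +2 (running total 22)
  dot: not matched, +0
  island: matched, +4 (running total 26)
  bifurcation: matched, +2 (running total 28)
Total score = 28
Threshold = 12; verdict = identification

28


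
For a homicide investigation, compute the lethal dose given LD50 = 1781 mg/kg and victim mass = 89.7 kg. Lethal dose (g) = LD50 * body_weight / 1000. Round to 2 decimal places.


Lethal dose calculation:
Lethal dose = LD50 * body_weight / 1000
= 1781 * 89.7 / 1000
= 159755.7 / 1000
= 159.76 g

159.76


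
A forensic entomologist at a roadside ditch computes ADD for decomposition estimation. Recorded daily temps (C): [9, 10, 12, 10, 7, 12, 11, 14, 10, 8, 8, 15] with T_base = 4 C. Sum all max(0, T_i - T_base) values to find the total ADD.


Computing ADD day by day:
Day 1: max(0, 9 - 4) = 5
Day 2: max(0, 10 - 4) = 6
Day 3: max(0, 12 - 4) = 8
Day 4: max(0, 10 - 4) = 6
Day 5: max(0, 7 - 4) = 3
Day 6: max(0, 12 - 4) = 8
Day 7: max(0, 11 - 4) = 7
Day 8: max(0, 14 - 4) = 10
Day 9: max(0, 10 - 4) = 6
Day 10: max(0, 8 - 4) = 4
Day 11: max(0, 8 - 4) = 4
Day 12: max(0, 15 - 4) = 11
Total ADD = 78

78


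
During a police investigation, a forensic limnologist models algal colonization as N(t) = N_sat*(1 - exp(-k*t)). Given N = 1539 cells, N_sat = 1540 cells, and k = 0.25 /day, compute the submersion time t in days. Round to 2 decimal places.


PMSI from diatom colonization curve:
N / N_sat = 1539 / 1540 = 0.999351
1 - N/N_sat = 0.000649
ln(1 - N/N_sat) = -7.340078
t = -ln(1 - N/N_sat) / k = -(-7.340078) / 0.25 = 29.36 days

29.36


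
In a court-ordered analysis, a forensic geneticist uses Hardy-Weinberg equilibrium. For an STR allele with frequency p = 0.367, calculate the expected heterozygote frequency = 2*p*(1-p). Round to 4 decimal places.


Hardy-Weinberg heterozygote frequency:
q = 1 - p = 1 - 0.367 = 0.633
2pq = 2 * 0.367 * 0.633 = 0.4646

0.4646


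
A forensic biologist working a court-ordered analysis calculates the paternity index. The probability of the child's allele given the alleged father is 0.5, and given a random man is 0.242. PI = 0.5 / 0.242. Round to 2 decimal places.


Paternity Index calculation:
PI = P(allele|father) / P(allele|random)
PI = 0.5 / 0.242
PI = 2.07

2.07


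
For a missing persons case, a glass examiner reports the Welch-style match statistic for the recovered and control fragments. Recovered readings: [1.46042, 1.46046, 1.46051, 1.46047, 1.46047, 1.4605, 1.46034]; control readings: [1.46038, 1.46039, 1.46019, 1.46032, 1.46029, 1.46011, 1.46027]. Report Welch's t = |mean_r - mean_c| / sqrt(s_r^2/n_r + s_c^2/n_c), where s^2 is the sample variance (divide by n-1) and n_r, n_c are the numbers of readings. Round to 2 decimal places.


Welch's t-criterion for glass RI comparison:
Recovered mean = sum / n_r = 10.22317 / 7 = 1.4604529
Control mean = sum / n_c = 10.22195 / 7 = 1.4602786
Recovered sample variance s_r^2 = 3.32381e-09
Control sample variance s_c^2 = 1.01476e-08
Welch SE (unpooled) = sqrt(s_r^2/n_r + s_c^2/n_c) = sqrt(4.7483e-10 + 1.44966e-09) = sqrt(1.92449e-09) = 4.3869e-05
|mean_r - mean_c| = 0.000174286
t = 0.000174286 / 4.3869e-05 = 3.97

3.97


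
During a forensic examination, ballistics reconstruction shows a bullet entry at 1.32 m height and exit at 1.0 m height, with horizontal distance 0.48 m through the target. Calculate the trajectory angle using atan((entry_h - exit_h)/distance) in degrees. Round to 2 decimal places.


Bullet trajectory angle:
Height difference = 1.32 - 1.0 = 0.32 m
angle = atan(0.32 / 0.48)
angle = atan(0.666667)
angle = 33.69 degrees

33.69


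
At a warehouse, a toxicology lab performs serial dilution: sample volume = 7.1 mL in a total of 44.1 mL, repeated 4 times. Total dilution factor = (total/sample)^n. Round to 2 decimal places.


Dilution factor calculation:
Single dilution = V_total / V_sample = 44.1 / 7.1 ≈ 6.211268
Number of dilutions = 4
Total DF = (44.1 / 7.1)^4 (full precision, rounded at the end) = 1488.40

1488.40


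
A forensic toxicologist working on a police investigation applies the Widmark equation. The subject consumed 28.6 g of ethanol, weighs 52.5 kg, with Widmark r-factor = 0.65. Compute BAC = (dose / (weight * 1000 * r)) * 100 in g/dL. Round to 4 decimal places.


Applying the Widmark formula:
BAC = (dose_g / (body_wt * 1000 * r)) * 100
Denominator = 52.5 * 1000 * 0.65 = 34125
BAC = (28.6 / 34125) * 100
BAC = 0.0838 g/dL

0.0838


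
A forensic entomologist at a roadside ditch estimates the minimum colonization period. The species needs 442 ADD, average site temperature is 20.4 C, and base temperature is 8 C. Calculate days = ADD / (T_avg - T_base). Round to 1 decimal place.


Insect development time:
Effective temperature = avg_temp - T_base = 20.4 - 8 = 12.4 C
Days = ADD / effective_temp = 442 / 12.4 = 35.6 days

35.6


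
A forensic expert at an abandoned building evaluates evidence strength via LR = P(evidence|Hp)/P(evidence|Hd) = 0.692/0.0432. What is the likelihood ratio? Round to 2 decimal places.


Likelihood ratio calculation:
LR = P(E|Hp) / P(E|Hd)
LR = 0.692 / 0.0432
LR = 16.02

16.02


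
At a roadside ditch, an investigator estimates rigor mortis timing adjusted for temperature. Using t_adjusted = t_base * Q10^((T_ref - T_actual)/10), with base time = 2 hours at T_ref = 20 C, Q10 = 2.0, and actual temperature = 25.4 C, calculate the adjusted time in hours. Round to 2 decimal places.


Rigor mortis time adjustment:
Exponent = (T_ref - T_actual) / 10 = (20 - 25.4) / 10 = -0.54
Q10 factor = 2.0^-0.54 = 0.68777
t_adjusted = 2 * 0.68777 = 1.38 hours

1.38


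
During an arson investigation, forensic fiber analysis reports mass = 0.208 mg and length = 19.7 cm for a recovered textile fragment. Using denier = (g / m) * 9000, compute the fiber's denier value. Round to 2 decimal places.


Denier calculation:
Mass in grams = 0.208 mg / 1000 = 0.000208 g
Length in meters = 19.7 cm / 100 = 0.197 m
Linear density = mass / length = 0.000208 / 0.197 = 0.00105584 g/m
Denier = (g/m) * 9000 = 0.00105584 * 9000 = 9.50

9.50


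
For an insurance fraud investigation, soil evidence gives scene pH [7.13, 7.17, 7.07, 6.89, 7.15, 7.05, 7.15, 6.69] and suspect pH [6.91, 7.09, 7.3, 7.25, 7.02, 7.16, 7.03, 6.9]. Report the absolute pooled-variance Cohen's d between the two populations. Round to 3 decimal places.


Pooled-variance Cohen's d for soil pH comparison:
Scene mean = 56.3 / 8 = 7.0375
Suspect mean = 56.66 / 8 = 7.0825
Scene sample variance s_s^2 = 0.027879
Suspect sample variance s_c^2 = 0.021593
Pooled variance = ((n_s-1)*s_s^2 + (n_c-1)*s_c^2) / (n_s + n_c - 2) = 0.024736
Pooled SD = sqrt(0.024736) = 0.157277
Mean difference = -0.045
|d| = |-0.045| / 0.157277 = 0.286

0.286


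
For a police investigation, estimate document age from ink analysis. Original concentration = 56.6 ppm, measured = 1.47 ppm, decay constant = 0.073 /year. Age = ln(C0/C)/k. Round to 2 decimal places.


Document age estimation:
C0/C = 56.6 / 1.47 = 38.503401
ln(C0/C) = 3.650747
t = 3.650747 / 0.073 = 50.01 years

50.01


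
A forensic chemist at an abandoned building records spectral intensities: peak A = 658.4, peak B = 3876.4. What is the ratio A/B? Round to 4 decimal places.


Spectral peak ratio:
Peak A = 658.4 counts
Peak B = 3876.4 counts
Ratio = 658.4 / 3876.4 = 0.1698

0.1698


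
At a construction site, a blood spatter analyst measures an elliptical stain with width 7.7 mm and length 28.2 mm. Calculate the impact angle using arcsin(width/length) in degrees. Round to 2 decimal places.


Blood spatter impact angle calculation:
width / length = 7.7 / 28.2 = 0.27305
angle = arcsin(0.27305)
angle = 15.85 degrees

15.85


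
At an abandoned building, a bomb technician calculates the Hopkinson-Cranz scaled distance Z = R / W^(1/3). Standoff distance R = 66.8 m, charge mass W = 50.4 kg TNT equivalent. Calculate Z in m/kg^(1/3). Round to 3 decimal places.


Scaled distance calculation:
W^(1/3) = 50.4^(1/3) = 3.69383
Z = R / W^(1/3) = 66.8 / 3.69383
Z = 18.084 m/kg^(1/3)

18.084


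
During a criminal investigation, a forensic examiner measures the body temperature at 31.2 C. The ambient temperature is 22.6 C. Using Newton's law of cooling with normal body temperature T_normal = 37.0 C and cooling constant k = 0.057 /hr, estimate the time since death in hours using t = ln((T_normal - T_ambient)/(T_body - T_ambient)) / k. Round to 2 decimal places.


Using Newton's law of cooling:
t = ln((T_normal - T_ambient) / (T_body - T_ambient)) / k
T_normal - T_ambient = 14.4
T_body - T_ambient = 8.6
Ratio = 1.674419
ln(ratio) = 0.515466
t = 0.515466 / 0.057 = 9.04 hours

9.04


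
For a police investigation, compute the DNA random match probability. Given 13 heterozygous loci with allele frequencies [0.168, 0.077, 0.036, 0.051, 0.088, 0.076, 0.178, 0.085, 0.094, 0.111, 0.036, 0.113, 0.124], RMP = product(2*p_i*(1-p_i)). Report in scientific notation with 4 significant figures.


Computing RMP for 13 loci:
Locus 1: 2 * 0.168 * 0.832 = 0.279552
Locus 2: 2 * 0.077 * 0.923 = 0.142142
Locus 3: 2 * 0.036 * 0.964 = 0.069408
Locus 4: 2 * 0.051 * 0.949 = 0.096798
Locus 5: 2 * 0.088 * 0.912 = 0.160512
Locus 6: 2 * 0.076 * 0.924 = 0.140448
Locus 7: 2 * 0.178 * 0.822 = 0.292632
Locus 8: 2 * 0.085 * 0.915 = 0.15555
Locus 9: 2 * 0.094 * 0.906 = 0.170328
Locus 10: 2 * 0.111 * 0.889 = 0.197358
Locus 11: 2 * 0.036 * 0.964 = 0.069408
Locus 12: 2 * 0.113 * 0.887 = 0.200462
Locus 13: 2 * 0.124 * 0.876 = 0.217248
RMP = 2.784e-11

2.784e-11


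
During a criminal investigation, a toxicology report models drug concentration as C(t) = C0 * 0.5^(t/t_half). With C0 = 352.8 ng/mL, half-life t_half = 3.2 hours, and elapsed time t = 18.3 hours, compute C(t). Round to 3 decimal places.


Drug concentration decay:
Number of half-lives = t / t_half = 18.3 / 3.2 = 5.71875
Decay factor = 0.5^5.71875 = 0.01898824
C(t) = 352.8 * 0.01898824 = 6.699 ng/mL

6.699


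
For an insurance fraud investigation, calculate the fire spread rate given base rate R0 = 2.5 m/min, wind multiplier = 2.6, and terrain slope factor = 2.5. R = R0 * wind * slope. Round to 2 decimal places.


Fire spread rate calculation:
R = R0 * wind_factor * slope_factor
= 2.5 * 2.6 * 2.5
= 6.5 * 2.5
= 16.25 m/min

16.25


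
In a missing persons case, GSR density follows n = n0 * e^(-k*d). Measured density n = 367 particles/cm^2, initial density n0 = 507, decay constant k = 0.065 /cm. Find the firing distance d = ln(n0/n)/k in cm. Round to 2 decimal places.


GSR distance calculation:
n0/n = 507 / 367 = 1.381471
ln(n0/n) = 0.323149
d = 0.323149 / 0.065 = 4.97 cm

4.97


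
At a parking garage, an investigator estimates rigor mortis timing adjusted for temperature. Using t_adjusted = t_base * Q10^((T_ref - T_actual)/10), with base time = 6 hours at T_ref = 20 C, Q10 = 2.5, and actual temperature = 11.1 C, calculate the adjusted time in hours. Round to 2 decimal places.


Rigor mortis time adjustment:
Exponent = (T_ref - T_actual) / 10 = (20 - 11.1) / 10 = 0.89
Q10 factor = 2.5^0.89 = 2.2603
t_adjusted = 6 * 2.2603 = 13.56 hours

13.56


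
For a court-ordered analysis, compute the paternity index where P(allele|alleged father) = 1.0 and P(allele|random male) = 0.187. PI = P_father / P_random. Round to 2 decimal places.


Paternity Index calculation:
PI = P(allele|father) / P(allele|random)
PI = 1.0 / 0.187
PI = 5.35

5.35


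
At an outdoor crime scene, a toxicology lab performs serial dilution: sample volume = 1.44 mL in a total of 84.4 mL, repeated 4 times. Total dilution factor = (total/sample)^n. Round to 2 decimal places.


Dilution factor calculation:
Single dilution = V_total / V_sample = 84.4 / 1.44 ≈ 58.611111
Number of dilutions = 4
Total DF = (84.4 / 1.44)^4 (full precision, rounded at the end) = 11801027.38

11801027.38


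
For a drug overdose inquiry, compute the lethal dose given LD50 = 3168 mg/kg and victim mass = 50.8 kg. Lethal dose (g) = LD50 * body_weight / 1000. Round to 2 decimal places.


Lethal dose calculation:
Lethal dose = LD50 * body_weight / 1000
= 3168 * 50.8 / 1000
= 160934.4 / 1000
= 160.93 g

160.93


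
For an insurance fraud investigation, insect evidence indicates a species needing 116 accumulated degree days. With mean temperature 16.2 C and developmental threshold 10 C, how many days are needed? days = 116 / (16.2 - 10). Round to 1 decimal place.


Insect development time:
Effective temperature = avg_temp - T_base = 16.2 - 10 = 6.2 C
Days = ADD / effective_temp = 116 / 6.2 = 18.7 days

18.7


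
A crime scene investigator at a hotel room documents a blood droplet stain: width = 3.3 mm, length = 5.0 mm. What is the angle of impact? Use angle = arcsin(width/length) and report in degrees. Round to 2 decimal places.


Blood spatter impact angle calculation:
width / length = 3.3 / 5.0 = 0.66
angle = arcsin(0.66)
angle = 41.30 degrees

41.30


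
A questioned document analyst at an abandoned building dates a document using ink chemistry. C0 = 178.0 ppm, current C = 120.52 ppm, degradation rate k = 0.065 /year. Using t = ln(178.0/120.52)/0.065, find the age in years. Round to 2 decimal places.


Document age estimation:
C0/C = 178.0 / 120.52 = 1.476933
ln(C0/C) = 0.389968
t = 0.389968 / 0.065 = 6.00 years

6.00


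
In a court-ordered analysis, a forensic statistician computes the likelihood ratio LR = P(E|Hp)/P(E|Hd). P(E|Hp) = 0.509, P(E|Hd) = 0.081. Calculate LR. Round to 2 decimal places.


Likelihood ratio calculation:
LR = P(E|Hp) / P(E|Hd)
LR = 0.509 / 0.081
LR = 6.28

6.28


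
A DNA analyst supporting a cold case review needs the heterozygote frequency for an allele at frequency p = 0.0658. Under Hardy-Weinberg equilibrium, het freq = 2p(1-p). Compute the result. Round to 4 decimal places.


Hardy-Weinberg heterozygote frequency:
q = 1 - p = 1 - 0.0658 = 0.9342
2pq = 2 * 0.0658 * 0.9342 = 0.1229

0.1229


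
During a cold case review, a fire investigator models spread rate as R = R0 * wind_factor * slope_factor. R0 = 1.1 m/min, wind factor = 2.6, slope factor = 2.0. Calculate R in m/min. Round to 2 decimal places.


Fire spread rate calculation:
R = R0 * wind_factor * slope_factor
= 1.1 * 2.6 * 2.0
= 2.86 * 2.0
= 5.72 m/min

5.72


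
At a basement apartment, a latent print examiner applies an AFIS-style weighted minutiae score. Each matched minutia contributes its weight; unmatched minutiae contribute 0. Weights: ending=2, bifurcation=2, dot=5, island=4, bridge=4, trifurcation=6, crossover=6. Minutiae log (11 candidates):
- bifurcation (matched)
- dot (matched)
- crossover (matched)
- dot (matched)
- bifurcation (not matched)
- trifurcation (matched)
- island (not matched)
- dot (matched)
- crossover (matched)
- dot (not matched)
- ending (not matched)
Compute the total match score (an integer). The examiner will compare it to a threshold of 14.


Weighted minutiae match score:
  bifurcation: matched, +2 (running total 2)
  dot: matched, +5 (running total 7)
  crossover: matched, +6 (running total 13)
  dot: matched, +5 (running total 18)
  bifurcation: not matched, +0
  trifurcation: matched, +6 (running total 24)
  island: not matched, +0
  dot: matched, +5 (running total 29)
  crossover: matched, +6 (running total 35)
  dot: not matched, +0
  ending: not matched, +0
Total score = 35
Threshold = 14; verdict = identification

35


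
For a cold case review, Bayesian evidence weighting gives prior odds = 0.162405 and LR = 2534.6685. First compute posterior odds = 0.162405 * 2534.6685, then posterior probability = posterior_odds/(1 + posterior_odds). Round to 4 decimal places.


Bayesian evidence evaluation:
Posterior odds = prior_odds * LR = 0.162405 * 2534.6685 = 411.6428
Posterior probability = posterior_odds / (1 + posterior_odds)
= 411.6428 / (1 + 411.6428)
= 411.6428 / 412.6428
= 0.9976

0.9976


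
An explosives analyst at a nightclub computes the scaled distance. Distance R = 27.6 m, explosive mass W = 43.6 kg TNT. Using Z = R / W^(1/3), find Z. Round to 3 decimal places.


Scaled distance calculation:
W^(1/3) = 43.6^(1/3) = 3.519618
Z = R / W^(1/3) = 27.6 / 3.519618
Z = 7.842 m/kg^(1/3)

7.842


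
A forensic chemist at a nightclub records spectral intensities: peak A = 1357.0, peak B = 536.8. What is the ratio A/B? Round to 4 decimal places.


Spectral peak ratio:
Peak A = 1357.0 counts
Peak B = 536.8 counts
Ratio = 1357.0 / 536.8 = 2.5279

2.5279


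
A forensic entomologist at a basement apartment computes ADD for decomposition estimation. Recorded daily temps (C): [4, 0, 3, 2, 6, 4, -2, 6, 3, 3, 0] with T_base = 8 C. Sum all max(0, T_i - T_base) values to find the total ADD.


Computing ADD day by day:
Day 1: max(0, 4 - 8) = 0
Day 2: max(0, 0 - 8) = 0
Day 3: max(0, 3 - 8) = 0
Day 4: max(0, 2 - 8) = 0
Day 5: max(0, 6 - 8) = 0
Day 6: max(0, 4 - 8) = 0
Day 7: max(0, -2 - 8) = 0
Day 8: max(0, 6 - 8) = 0
Day 9: max(0, 3 - 8) = 0
Day 10: max(0, 3 - 8) = 0
Day 11: max(0, 0 - 8) = 0
Total ADD = 0

0


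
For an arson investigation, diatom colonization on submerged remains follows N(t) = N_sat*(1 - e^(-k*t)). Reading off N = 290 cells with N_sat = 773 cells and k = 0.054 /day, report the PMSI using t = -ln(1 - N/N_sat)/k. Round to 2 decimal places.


PMSI from diatom colonization curve:
N / N_sat = 290 / 773 = 0.375162
1 - N/N_sat = 0.624838
ln(1 - N/N_sat) = -0.470263
t = -ln(1 - N/N_sat) / k = -(-0.470263) / 0.054 = 8.71 days

8.71


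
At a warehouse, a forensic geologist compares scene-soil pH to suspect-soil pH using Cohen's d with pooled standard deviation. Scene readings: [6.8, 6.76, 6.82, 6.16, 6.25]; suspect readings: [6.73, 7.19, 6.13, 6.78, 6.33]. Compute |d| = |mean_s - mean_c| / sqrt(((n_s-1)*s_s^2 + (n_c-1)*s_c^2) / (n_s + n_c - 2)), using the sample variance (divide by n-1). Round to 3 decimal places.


Pooled-variance Cohen's d for soil pH comparison:
Scene mean = 32.79 / 5 = 6.558
Suspect mean = 33.16 / 5 = 6.632
Scene sample variance s_s^2 = 0.10532
Suspect sample variance s_c^2 = 0.17152
Pooled variance = ((n_s-1)*s_s^2 + (n_c-1)*s_c^2) / (n_s + n_c - 2) = 0.13842
Pooled SD = sqrt(0.13842) = 0.372048
Mean difference = -0.074
|d| = |-0.074| / 0.372048 = 0.199

0.199


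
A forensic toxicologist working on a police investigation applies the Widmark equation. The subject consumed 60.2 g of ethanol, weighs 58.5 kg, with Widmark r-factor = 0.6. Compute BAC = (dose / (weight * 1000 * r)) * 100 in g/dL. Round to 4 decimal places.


Applying the Widmark formula:
BAC = (dose_g / (body_wt * 1000 * r)) * 100
Denominator = 58.5 * 1000 * 0.6 = 35100
BAC = (60.2 / 35100) * 100
BAC = 0.1715 g/dL

0.1715


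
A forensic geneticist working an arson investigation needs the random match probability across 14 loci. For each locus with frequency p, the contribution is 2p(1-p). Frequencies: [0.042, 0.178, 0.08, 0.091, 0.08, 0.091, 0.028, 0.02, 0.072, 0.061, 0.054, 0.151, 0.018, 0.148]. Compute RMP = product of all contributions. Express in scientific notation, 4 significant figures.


Computing RMP for 14 loci:
Locus 1: 2 * 0.042 * 0.958 = 0.080472
Locus 2: 2 * 0.178 * 0.822 = 0.292632
Locus 3: 2 * 0.08 * 0.92 = 0.1472
Locus 4: 2 * 0.091 * 0.909 = 0.165438
Locus 5: 2 * 0.08 * 0.92 = 0.1472
Locus 6: 2 * 0.091 * 0.909 = 0.165438
Locus 7: 2 * 0.028 * 0.972 = 0.054432
Locus 8: 2 * 0.02 * 0.98 = 0.0392
Locus 9: 2 * 0.072 * 0.928 = 0.133632
Locus 10: 2 * 0.061 * 0.939 = 0.114558
Locus 11: 2 * 0.054 * 0.946 = 0.102168
Locus 12: 2 * 0.151 * 0.849 = 0.256398
Locus 13: 2 * 0.018 * 0.982 = 0.035352
Locus 14: 2 * 0.148 * 0.852 = 0.252192
RMP = 1.065e-13

1.065e-13


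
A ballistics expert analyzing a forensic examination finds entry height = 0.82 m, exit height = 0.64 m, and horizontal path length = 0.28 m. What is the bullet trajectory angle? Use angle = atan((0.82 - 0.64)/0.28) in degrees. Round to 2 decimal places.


Bullet trajectory angle:
Height difference = 0.82 - 0.64 = 0.18 m
angle = atan(0.18 / 0.28)
angle = atan(0.642857)
angle = 32.74 degrees

32.74


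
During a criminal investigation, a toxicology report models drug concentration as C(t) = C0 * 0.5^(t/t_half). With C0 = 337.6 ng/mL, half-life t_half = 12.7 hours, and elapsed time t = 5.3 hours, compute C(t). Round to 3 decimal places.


Drug concentration decay:
Number of half-lives = t / t_half = 5.3 / 12.7 = 0.417323
Decay factor = 0.5^0.417323 = 0.7488128
C(t) = 337.6 * 0.7488128 = 252.799 ng/mL

252.799


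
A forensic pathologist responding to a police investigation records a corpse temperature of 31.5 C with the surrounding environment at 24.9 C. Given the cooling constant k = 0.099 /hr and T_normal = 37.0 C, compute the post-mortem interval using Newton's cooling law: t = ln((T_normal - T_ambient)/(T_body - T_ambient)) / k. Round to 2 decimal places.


Using Newton's law of cooling:
t = ln((T_normal - T_ambient) / (T_body - T_ambient)) / k
T_normal - T_ambient = 12.1
T_body - T_ambient = 6.6
Ratio = 1.833333
ln(ratio) = 0.606136
t = 0.606136 / 0.099 = 6.12 hours

6.12


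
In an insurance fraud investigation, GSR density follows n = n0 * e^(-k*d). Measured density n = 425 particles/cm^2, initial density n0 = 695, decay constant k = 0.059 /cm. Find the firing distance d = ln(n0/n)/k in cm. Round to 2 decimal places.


GSR distance calculation:
n0/n = 695 / 425 = 1.635294
ln(n0/n) = 0.491823
d = 0.491823 / 0.059 = 8.34 cm

8.34


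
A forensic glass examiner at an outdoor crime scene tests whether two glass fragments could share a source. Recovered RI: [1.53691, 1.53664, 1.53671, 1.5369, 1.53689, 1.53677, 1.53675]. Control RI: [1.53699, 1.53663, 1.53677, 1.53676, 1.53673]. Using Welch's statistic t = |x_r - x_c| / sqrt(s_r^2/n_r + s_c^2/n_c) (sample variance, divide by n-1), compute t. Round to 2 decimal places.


Welch's t-criterion for glass RI comparison:
Recovered mean = sum / n_r = 10.75757 / 7 = 1.5367957
Control mean = sum / n_c = 7.68388 / 5 = 1.536776
Recovered sample variance s_r^2 = 1.11952e-08
Control sample variance s_c^2 = 1.738e-08
Welch SE (unpooled) = sqrt(s_r^2/n_r + s_c^2/n_c) = sqrt(1.59932e-09 + 3.476e-09) = sqrt(5.07532e-09) = 7.12413e-05
|mean_r - mean_c| = 1.97143e-05
t = 1.97143e-05 / 7.12413e-05 = 0.28

0.28


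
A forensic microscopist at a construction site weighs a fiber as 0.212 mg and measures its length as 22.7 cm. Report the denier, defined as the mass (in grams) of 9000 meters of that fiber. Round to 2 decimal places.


Denier calculation:
Mass in grams = 0.212 mg / 1000 = 0.000212 g
Length in meters = 22.7 cm / 100 = 0.227 m
Linear density = mass / length = 0.000212 / 0.227 = 0.00093392 g/m
Denier = (g/m) * 9000 = 0.00093392 * 9000 = 8.41

8.41


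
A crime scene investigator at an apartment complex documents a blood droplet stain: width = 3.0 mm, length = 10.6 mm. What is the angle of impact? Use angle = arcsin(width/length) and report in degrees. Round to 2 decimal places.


Blood spatter impact angle calculation:
width / length = 3.0 / 10.6 = 0.283019
angle = arcsin(0.283019)
angle = 16.44 degrees

16.44


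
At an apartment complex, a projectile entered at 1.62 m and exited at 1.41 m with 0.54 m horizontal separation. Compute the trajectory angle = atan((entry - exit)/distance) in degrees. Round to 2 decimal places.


Bullet trajectory angle:
Height difference = 1.62 - 1.41 = 0.21 m
angle = atan(0.21 / 0.54)
angle = atan(0.388889)
angle = 21.25 degrees

21.25


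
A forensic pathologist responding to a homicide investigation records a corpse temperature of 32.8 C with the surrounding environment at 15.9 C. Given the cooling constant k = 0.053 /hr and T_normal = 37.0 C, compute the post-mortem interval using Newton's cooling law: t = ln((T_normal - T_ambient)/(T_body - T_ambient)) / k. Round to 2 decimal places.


Using Newton's law of cooling:
t = ln((T_normal - T_ambient) / (T_body - T_ambient)) / k
T_normal - T_ambient = 21.1
T_body - T_ambient = 16.9
Ratio = 1.248521
ln(ratio) = 0.22196
t = 0.22196 / 0.053 = 4.19 hours

4.19


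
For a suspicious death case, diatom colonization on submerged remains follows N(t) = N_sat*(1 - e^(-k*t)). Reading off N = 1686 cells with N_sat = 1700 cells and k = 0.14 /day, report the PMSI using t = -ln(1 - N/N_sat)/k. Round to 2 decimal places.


PMSI from diatom colonization curve:
N / N_sat = 1686 / 1700 = 0.991765
1 - N/N_sat = 0.008235
ln(1 - N/N_sat) = -4.799362
t = -ln(1 - N/N_sat) / k = -(-4.799362) / 0.14 = 34.28 days

34.28


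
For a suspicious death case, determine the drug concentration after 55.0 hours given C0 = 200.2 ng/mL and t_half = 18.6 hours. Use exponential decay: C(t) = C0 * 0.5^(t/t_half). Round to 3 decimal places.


Drug concentration decay:
Number of half-lives = t / t_half = 55.0 / 18.6 = 2.956989
Decay factor = 0.5^2.956989 = 0.12878273
C(t) = 200.2 * 0.12878273 = 25.782 ng/mL

25.782


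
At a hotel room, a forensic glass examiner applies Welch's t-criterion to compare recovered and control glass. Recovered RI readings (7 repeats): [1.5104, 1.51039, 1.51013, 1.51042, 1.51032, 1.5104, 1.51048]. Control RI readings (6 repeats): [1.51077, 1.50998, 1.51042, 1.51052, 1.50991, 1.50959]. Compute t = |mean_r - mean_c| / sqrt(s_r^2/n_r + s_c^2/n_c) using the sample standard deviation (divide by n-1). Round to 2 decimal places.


Welch's t-criterion for glass RI comparison:
Recovered mean = sum / n_r = 10.57254 / 7 = 1.5103629
Control mean = sum / n_c = 9.06119 / 6 = 1.5101983
Recovered sample variance s_r^2 = 1.27571e-08
Control sample variance s_c^2 = 1.96057e-07
Welch SE (unpooled) = sqrt(s_r^2/n_r + s_c^2/n_c) = sqrt(1.82245e-09 + 3.26761e-08) = sqrt(3.44985e-08) = 0.000185738
|mean_r - mean_c| = 0.000164524
t = 0.000164524 / 0.000185738 = 0.89

0.89


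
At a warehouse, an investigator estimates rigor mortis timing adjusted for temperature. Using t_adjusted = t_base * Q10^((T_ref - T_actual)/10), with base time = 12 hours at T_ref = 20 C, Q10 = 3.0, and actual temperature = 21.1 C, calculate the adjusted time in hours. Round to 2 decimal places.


Rigor mortis time adjustment:
Exponent = (T_ref - T_actual) / 10 = (20 - 21.1) / 10 = -0.11
Q10 factor = 3.0^-0.11 = 0.88617
t_adjusted = 12 * 0.88617 = 10.63 hours

10.63


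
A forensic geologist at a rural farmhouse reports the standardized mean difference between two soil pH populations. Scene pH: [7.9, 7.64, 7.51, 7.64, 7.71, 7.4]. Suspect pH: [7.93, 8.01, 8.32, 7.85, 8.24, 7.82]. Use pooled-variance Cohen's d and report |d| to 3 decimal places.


Pooled-variance Cohen's d for soil pH comparison:
Scene mean = 45.8 / 6 = 7.633333
Suspect mean = 48.17 / 6 = 8.028333
Scene sample variance s_s^2 = 0.029347
Suspect sample variance s_c^2 = 0.043017
Pooled variance = ((n_s-1)*s_s^2 + (n_c-1)*s_c^2) / (n_s + n_c - 2) = 0.036182
Pooled SD = sqrt(0.036182) = 0.190216
Mean difference = -0.395
|d| = |-0.395| / 0.190216 = 2.077

2.077


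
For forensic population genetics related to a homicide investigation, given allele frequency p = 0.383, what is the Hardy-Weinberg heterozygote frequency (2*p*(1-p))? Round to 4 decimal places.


Hardy-Weinberg heterozygote frequency:
q = 1 - p = 1 - 0.383 = 0.617
2pq = 2 * 0.383 * 0.617 = 0.4726

0.4726


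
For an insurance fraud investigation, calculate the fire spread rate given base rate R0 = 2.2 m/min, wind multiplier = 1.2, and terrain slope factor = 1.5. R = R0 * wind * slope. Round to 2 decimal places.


Fire spread rate calculation:
R = R0 * wind_factor * slope_factor
= 2.2 * 1.2 * 1.5
= 2.64 * 1.5
= 3.96 m/min

3.96


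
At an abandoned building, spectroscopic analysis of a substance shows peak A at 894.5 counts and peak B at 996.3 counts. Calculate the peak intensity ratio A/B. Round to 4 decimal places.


Spectral peak ratio:
Peak A = 894.5 counts
Peak B = 996.3 counts
Ratio = 894.5 / 996.3 = 0.8978

0.8978


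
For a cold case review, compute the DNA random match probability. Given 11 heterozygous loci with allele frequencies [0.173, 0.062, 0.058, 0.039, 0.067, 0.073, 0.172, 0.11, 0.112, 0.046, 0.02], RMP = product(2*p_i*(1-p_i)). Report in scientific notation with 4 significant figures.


Computing RMP for 11 loci:
Locus 1: 2 * 0.173 * 0.827 = 0.286142
Locus 2: 2 * 0.062 * 0.938 = 0.116312
Locus 3: 2 * 0.058 * 0.942 = 0.109272
Locus 4: 2 * 0.039 * 0.961 = 0.074958
Locus 5: 2 * 0.067 * 0.933 = 0.125022
Locus 6: 2 * 0.073 * 0.927 = 0.135342
Locus 7: 2 * 0.172 * 0.828 = 0.284832
Locus 8: 2 * 0.11 * 0.89 = 0.1958
Locus 9: 2 * 0.112 * 0.888 = 0.198912
Locus 10: 2 * 0.046 * 0.954 = 0.087768
Locus 11: 2 * 0.02 * 0.98 = 0.0392
RMP = 1.761e-10

1.761e-10


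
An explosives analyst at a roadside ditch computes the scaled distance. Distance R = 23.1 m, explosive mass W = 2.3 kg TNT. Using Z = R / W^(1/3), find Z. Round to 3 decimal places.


Scaled distance calculation:
W^(1/3) = 2.3^(1/3) = 1.320006
Z = R / W^(1/3) = 23.1 / 1.320006
Z = 17.500 m/kg^(1/3)

17.500


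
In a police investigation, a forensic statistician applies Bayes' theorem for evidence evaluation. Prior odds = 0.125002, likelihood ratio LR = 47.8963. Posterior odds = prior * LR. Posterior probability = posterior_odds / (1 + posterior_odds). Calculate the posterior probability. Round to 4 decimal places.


Bayesian evidence evaluation:
Posterior odds = prior_odds * LR = 0.125002 * 47.8963 = 5.987133
Posterior probability = posterior_odds / (1 + posterior_odds)
= 5.987133 / (1 + 5.987133)
= 5.987133 / 6.987133
= 0.8569

0.8569


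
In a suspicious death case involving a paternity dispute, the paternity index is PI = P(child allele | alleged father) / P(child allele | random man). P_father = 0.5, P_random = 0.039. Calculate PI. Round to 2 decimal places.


Paternity Index calculation:
PI = P(allele|father) / P(allele|random)
PI = 0.5 / 0.039
PI = 12.82

12.82
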